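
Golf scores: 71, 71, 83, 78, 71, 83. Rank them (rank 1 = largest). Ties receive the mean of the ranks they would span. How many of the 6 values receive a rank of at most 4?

3

Sorted (descending): 83, 83, 78, 71, 71, 71
The 2 values of 83 occupy positions 1–2 → average rank (1+2)/2 = 1.5.
The 3 values of 71 occupy positions 4–6 → average rank 5.
Ranks ≤ 4: {1.5, 1.5, 3} → 3 values.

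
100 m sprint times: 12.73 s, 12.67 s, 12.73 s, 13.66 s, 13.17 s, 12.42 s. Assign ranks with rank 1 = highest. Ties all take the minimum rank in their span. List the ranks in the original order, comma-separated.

3, 5, 3, 1, 2, 6

Sorted (descending): 13.66, 13.17, 12.73, 12.73, 12.67, 12.42
The 2 values of 12.73 occupy positions 3–4 → each gets rank 3.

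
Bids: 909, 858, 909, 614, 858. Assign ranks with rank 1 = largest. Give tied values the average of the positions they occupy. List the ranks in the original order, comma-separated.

1.5, 3.5, 1.5, 5, 3.5

Sorted (descending): 909, 909, 858, 858, 614
The 2 values of 909 occupy positions 1–2 → average rank (1+2)/2 = 1.5.
The 2 values of 858 occupy positions 3–4 → average rank (3+4)/2 = 3.5.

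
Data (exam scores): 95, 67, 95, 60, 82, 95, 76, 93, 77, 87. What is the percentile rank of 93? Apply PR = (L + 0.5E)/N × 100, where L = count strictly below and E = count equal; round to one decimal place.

N = 10.
Strictly below 93: 6. Equal to 93: 1.
PR = (6 + 0.5·1)/10 × 100 = 65.0

65.0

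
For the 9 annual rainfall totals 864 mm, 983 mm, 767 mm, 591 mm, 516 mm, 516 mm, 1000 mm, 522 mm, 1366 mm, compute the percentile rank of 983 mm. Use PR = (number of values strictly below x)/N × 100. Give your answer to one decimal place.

N = 9.
Strictly below 983: 6. Equal to 983: 1.
PR = 6/9 × 100 = 66.7

66.7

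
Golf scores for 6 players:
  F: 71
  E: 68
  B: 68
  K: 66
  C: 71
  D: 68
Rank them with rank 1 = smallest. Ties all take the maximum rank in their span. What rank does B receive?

4

Sorted (ascending): 66, 68, 68, 68, 71, 71
The 3 values of 68 occupy positions 2–4 → each gets rank 4.
The 2 values of 71 occupy positions 5–6 → each gets rank 6.
B has value 68 → rank 4.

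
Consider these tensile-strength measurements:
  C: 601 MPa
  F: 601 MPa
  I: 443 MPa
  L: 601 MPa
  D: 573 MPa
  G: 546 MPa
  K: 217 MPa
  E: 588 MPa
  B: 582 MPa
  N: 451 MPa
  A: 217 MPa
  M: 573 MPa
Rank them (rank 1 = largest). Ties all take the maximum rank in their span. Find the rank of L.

Sorted (descending): 601, 601, 601, 588, 582, 573, 573, 546, 451, 443, 217, 217
The 3 values of 601 occupy positions 1–3 → each gets rank 3.
The 2 values of 573 occupy positions 6–7 → each gets rank 7.
The 2 values of 217 occupy positions 11–12 → each gets rank 12.
L has value 601 MPa → rank 3.

3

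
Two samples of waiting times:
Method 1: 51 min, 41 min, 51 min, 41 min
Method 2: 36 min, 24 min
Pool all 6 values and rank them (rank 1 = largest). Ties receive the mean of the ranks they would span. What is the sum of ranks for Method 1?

10

Sorted (descending): 51, 51, 41, 41, 36, 24
The 2 values of 51 occupy positions 1–2 → average rank (1+2)/2 = 1.5.
The 2 values of 41 occupy positions 3–4 → average rank (3+4)/2 = 3.5.
Method 1 values → pooled ranks: 51→1.5, 41→3.5, 51→1.5, 41→3.5
Rank sum = 1.5 + 3.5 + 1.5 + 3.5 = 10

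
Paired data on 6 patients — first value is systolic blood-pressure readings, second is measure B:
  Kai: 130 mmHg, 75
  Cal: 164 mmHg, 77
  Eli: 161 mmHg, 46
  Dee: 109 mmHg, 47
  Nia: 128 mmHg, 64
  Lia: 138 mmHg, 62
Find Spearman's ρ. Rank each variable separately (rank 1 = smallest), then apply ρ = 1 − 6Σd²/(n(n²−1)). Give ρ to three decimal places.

0.257

Ranks of variable 1: 3, 6, 5, 1, 2, 4
Ranks of variable 2: 5, 6, 1, 2, 4, 3
d = r₁ − r₂: -2, 0, 4, -1, -2, 1
d²: 4, 0, 16, 1, 4, 1; Σd² = 26
ρ = 1 − 6·26/(6·35) = 1 − 156/210 = 0.257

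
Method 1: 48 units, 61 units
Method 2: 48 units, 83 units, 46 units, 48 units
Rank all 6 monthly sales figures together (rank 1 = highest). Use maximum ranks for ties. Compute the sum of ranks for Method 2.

17

Sorted (descending): 83, 61, 48, 48, 48, 46
The 3 values of 48 occupy positions 3–5 → each gets rank 5.
Method 2 values → pooled ranks: 48→5, 83→1, 46→6, 48→5
Rank sum = 5 + 1 + 6 + 5 = 17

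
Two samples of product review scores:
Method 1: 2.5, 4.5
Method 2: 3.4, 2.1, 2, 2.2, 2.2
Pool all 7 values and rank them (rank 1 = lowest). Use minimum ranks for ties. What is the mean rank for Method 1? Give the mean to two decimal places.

6.00

Sorted (ascending): 2, 2.1, 2.2, 2.2, 2.5, 3.4, 4.5
The 2 values of 2.2 occupy positions 3–4 → each gets rank 3.
Method 1 values → pooled ranks: 2.5→5, 4.5→7
Mean rank = (5 + 7) / 2 = 6.00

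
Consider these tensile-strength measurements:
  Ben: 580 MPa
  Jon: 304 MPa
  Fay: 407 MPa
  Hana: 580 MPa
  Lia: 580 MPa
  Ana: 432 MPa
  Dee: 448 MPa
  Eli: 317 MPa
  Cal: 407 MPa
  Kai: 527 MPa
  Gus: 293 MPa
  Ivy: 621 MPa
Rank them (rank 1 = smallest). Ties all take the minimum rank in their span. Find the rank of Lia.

Sorted (ascending): 293, 304, 317, 407, 407, 432, 448, 527, 580, 580, 580, 621
The 2 values of 407 occupy positions 4–5 → each gets rank 4.
The 3 values of 580 occupy positions 9–11 → each gets rank 9.
Lia has value 580 MPa → rank 9.

9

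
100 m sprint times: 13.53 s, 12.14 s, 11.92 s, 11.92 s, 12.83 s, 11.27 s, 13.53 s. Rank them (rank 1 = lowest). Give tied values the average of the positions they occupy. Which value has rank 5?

Sorted (ascending): 11.27, 11.92, 11.92, 12.14, 12.83, 13.53, 13.53
The 2 values of 11.92 occupy positions 2–3 → average rank (2+3)/2 = 2.5.
The 2 values of 13.53 occupy positions 6–7 → average rank (6+7)/2 = 6.5.
Rank 5 → value 12.83.

12.83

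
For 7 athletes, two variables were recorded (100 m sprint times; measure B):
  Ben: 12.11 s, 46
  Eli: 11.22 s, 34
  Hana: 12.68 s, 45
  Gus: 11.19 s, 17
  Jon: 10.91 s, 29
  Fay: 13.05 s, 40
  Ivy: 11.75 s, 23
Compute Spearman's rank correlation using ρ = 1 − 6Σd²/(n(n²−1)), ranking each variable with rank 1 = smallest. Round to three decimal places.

Ranks of variable 1: 5, 3, 6, 2, 1, 7, 4
Ranks of variable 2: 7, 4, 6, 1, 3, 5, 2
d = r₁ − r₂: -2, -1, 0, 1, -2, 2, 2
d²: 4, 1, 0, 1, 4, 4, 4; Σd² = 18
ρ = 1 − 6·18/(7·48) = 1 − 108/336 = 0.679

0.679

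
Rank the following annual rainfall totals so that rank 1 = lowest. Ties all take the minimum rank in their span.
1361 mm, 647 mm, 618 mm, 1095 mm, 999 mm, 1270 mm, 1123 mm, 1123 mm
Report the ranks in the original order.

Sorted (ascending): 618, 647, 999, 1095, 1123, 1123, 1270, 1361
The 2 values of 1123 occupy positions 5–6 → each gets rank 5.

8, 2, 1, 4, 3, 7, 5, 5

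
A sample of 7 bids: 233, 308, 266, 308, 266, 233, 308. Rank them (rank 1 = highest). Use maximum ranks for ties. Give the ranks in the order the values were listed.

7, 3, 5, 3, 5, 7, 3

Sorted (descending): 308, 308, 308, 266, 266, 233, 233
The 3 values of 308 occupy positions 1–3 → each gets rank 3.
The 2 values of 266 occupy positions 4–5 → each gets rank 5.
The 2 values of 233 occupy positions 6–7 → each gets rank 7.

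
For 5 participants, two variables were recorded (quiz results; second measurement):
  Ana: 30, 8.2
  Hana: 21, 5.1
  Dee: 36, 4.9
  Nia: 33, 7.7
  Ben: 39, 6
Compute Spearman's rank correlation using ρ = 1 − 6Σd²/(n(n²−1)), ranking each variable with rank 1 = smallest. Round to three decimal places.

Ranks of variable 1: 2, 1, 4, 3, 5
Ranks of variable 2: 5, 2, 1, 4, 3
d = r₁ − r₂: -3, -1, 3, -1, 2
d²: 9, 1, 9, 1, 4; Σd² = 24
ρ = 1 − 6·24/(5·24) = 1 − 144/120 = -0.200

-0.200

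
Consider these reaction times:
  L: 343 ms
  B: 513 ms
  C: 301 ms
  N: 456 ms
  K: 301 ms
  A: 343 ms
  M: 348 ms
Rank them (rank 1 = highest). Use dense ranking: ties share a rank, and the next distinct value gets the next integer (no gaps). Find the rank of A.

4

Sorted (descending): 513, 456, 348, 343, 343, 301, 301
The 2 values of 343 share dense rank 4.
The 2 values of 301 share dense rank 5.
Remaining distinct values take the next consecutive integers.
A has value 343 ms → rank 4.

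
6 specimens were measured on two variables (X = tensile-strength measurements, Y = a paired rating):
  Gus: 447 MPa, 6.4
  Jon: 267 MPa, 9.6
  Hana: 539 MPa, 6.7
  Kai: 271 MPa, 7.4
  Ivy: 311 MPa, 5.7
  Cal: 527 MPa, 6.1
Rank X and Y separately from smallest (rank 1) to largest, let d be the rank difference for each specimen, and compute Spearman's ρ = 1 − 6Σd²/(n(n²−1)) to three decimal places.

Ranks of variable 1: 4, 1, 6, 2, 3, 5
Ranks of variable 2: 3, 6, 4, 5, 1, 2
d = r₁ − r₂: 1, -5, 2, -3, 2, 3
d²: 1, 25, 4, 9, 4, 9; Σd² = 52
ρ = 1 − 6·52/(6·35) = 1 − 312/210 = -0.486

-0.486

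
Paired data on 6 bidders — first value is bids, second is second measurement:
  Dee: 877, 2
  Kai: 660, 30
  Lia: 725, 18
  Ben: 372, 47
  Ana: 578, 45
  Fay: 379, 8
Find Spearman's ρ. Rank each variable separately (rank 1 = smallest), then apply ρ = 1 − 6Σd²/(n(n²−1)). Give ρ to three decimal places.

Ranks of variable 1: 6, 4, 5, 1, 3, 2
Ranks of variable 2: 1, 4, 3, 6, 5, 2
d = r₁ − r₂: 5, 0, 2, -5, -2, 0
d²: 25, 0, 4, 25, 4, 0; Σd² = 58
ρ = 1 − 6·58/(6·35) = 1 − 348/210 = -0.657

-0.657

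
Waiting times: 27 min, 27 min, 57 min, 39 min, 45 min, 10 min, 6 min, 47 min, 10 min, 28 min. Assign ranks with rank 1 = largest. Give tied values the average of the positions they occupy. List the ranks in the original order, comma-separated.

Sorted (descending): 57, 47, 45, 39, 28, 27, 27, 10, 10, 6
The 2 values of 27 occupy positions 6–7 → average rank (6+7)/2 = 6.5.
The 2 values of 10 occupy positions 8–9 → average rank (8+9)/2 = 8.5.

6.5, 6.5, 1, 4, 3, 8.5, 10, 2, 8.5, 5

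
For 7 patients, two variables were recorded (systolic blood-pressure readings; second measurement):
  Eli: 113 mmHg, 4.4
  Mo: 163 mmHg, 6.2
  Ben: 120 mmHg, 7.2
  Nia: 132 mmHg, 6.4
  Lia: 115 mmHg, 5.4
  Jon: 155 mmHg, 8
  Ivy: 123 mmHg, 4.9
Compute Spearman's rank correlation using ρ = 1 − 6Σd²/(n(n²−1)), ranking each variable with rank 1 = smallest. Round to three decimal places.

Ranks of variable 1: 1, 7, 3, 5, 2, 6, 4
Ranks of variable 2: 1, 4, 6, 5, 3, 7, 2
d = r₁ − r₂: 0, 3, -3, 0, -1, -1, 2
d²: 0, 9, 9, 0, 1, 1, 4; Σd² = 24
ρ = 1 − 6·24/(7·48) = 1 − 144/336 = 0.571

0.571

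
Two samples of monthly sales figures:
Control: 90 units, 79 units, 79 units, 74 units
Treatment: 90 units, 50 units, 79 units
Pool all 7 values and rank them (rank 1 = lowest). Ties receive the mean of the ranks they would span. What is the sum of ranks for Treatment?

11.5

Sorted (ascending): 50, 74, 79, 79, 79, 90, 90
The 3 values of 79 occupy positions 3–5 → average rank 4.
The 2 values of 90 occupy positions 6–7 → average rank (6+7)/2 = 6.5.
Treatment values → pooled ranks: 90→6.5, 50→1, 79→4
Rank sum = 6.5 + 1 + 4 = 11.5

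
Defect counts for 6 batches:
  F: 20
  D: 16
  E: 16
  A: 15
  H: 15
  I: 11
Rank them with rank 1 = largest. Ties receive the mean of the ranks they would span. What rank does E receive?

Sorted (descending): 20, 16, 16, 15, 15, 11
The 2 values of 16 occupy positions 2–3 → average rank (2+3)/2 = 2.5.
The 2 values of 15 occupy positions 4–5 → average rank (4+5)/2 = 4.5.
E has value 16 → rank 2.5.

2.5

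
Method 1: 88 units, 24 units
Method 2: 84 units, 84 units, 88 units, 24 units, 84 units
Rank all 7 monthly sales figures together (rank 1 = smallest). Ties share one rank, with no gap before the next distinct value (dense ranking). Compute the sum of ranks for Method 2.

10

Sorted (ascending): 24, 24, 84, 84, 84, 88, 88
The 2 values of 24 share dense rank 1.
The 3 values of 84 share dense rank 2.
The 2 values of 88 share dense rank 3.
Method 2 values → pooled ranks: 84→2, 84→2, 88→3, 24→1, 84→2
Rank sum = 2 + 2 + 3 + 1 + 2 = 10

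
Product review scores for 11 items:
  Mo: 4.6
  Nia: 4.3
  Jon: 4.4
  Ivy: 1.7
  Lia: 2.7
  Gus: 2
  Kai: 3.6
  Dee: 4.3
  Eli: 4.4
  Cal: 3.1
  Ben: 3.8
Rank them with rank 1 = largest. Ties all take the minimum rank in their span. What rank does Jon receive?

2

Sorted (descending): 4.6, 4.4, 4.4, 4.3, 4.3, 3.8, 3.6, 3.1, 2.7, 2, 1.7
The 2 values of 4.4 occupy positions 2–3 → each gets rank 2.
The 2 values of 4.3 occupy positions 4–5 → each gets rank 4.
Jon has value 4.4 → rank 2.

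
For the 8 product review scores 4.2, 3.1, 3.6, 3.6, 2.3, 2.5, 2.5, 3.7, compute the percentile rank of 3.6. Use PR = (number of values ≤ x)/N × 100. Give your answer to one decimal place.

N = 8.
Strictly below 3.6: 4. Equal to 3.6: 2.
PR = 6/8 × 100 = 75.0

75.0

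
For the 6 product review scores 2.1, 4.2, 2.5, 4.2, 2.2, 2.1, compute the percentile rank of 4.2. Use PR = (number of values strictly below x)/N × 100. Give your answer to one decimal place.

N = 6.
Strictly below 4.2: 4. Equal to 4.2: 2.
PR = 4/6 × 100 = 66.7

66.7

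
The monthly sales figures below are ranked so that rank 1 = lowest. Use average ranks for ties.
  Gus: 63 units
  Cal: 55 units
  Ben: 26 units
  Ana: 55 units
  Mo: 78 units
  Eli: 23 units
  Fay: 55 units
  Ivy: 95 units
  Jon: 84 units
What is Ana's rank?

Sorted (ascending): 23, 26, 55, 55, 55, 63, 78, 84, 95
The 3 values of 55 occupy positions 3–5 → average rank 4.
Ana has value 55 units → rank 4.

4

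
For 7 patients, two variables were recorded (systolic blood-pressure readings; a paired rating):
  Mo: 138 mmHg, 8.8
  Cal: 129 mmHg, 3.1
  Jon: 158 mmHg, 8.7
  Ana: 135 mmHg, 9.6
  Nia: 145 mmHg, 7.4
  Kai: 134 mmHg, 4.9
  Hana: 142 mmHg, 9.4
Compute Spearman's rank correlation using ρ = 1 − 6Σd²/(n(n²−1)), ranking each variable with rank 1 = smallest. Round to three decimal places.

Ranks of variable 1: 4, 1, 7, 3, 6, 2, 5
Ranks of variable 2: 5, 1, 4, 7, 3, 2, 6
d = r₁ − r₂: -1, 0, 3, -4, 3, 0, -1
d²: 1, 0, 9, 16, 9, 0, 1; Σd² = 36
ρ = 1 − 6·36/(7·48) = 1 − 216/336 = 0.357

0.357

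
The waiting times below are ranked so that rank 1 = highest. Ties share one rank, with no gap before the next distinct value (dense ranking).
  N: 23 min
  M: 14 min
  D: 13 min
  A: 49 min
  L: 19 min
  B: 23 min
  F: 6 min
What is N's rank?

Sorted (descending): 49, 23, 23, 19, 14, 13, 6
The 2 values of 23 share dense rank 2.
Remaining distinct values take the next consecutive integers.
N has value 23 min → rank 2.

2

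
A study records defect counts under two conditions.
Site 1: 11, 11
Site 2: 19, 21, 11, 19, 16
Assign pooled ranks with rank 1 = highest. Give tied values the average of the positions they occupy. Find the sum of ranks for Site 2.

16

Sorted (descending): 21, 19, 19, 16, 11, 11, 11
The 2 values of 19 occupy positions 2–3 → average rank (2+3)/2 = 2.5.
The 3 values of 11 occupy positions 5–7 → average rank 6.
Site 2 values → pooled ranks: 19→2.5, 21→1, 11→6, 19→2.5, 16→4
Rank sum = 2.5 + 1 + 6 + 2.5 + 4 = 16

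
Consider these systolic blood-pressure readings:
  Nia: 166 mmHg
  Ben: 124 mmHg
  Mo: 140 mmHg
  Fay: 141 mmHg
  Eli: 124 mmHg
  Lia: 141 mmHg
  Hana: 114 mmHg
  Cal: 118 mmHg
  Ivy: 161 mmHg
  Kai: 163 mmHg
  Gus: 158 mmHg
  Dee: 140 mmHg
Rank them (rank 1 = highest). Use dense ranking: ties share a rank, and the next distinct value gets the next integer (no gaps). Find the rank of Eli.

7

Sorted (descending): 166, 163, 161, 158, 141, 141, 140, 140, 124, 124, 118, 114
The 2 values of 141 share dense rank 5.
The 2 values of 140 share dense rank 6.
The 2 values of 124 share dense rank 7.
Remaining distinct values take the next consecutive integers.
Eli has value 124 mmHg → rank 7.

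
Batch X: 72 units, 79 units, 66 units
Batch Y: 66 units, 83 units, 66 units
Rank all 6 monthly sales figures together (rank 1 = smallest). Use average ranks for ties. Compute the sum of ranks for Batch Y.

10

Sorted (ascending): 66, 66, 66, 72, 79, 83
The 3 values of 66 occupy positions 1–3 → average rank 2.
Batch Y values → pooled ranks: 66→2, 83→6, 66→2
Rank sum = 2 + 6 + 2 = 10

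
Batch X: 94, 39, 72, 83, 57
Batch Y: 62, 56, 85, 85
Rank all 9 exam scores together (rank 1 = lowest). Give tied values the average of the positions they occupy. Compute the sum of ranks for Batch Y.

21

Sorted (ascending): 39, 56, 57, 62, 72, 83, 85, 85, 94
The 2 values of 85 occupy positions 7–8 → average rank (7+8)/2 = 7.5.
Batch Y values → pooled ranks: 62→4, 56→2, 85→7.5, 85→7.5
Rank sum = 4 + 2 + 7.5 + 7.5 = 21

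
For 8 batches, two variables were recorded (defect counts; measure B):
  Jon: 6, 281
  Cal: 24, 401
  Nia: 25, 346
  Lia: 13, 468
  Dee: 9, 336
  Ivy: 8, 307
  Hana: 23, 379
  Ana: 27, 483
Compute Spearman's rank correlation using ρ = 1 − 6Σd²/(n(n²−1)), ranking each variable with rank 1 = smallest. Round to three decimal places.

Ranks of variable 1: 1, 6, 7, 4, 3, 2, 5, 8
Ranks of variable 2: 1, 6, 4, 7, 3, 2, 5, 8
d = r₁ − r₂: 0, 0, 3, -3, 0, 0, 0, 0
d²: 0, 0, 9, 9, 0, 0, 0, 0; Σd² = 18
ρ = 1 − 6·18/(8·63) = 1 − 108/504 = 0.786

0.786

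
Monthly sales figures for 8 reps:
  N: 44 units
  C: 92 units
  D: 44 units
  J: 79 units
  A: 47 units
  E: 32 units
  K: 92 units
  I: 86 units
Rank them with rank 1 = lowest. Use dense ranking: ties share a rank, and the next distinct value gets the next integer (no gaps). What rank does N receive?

2

Sorted (ascending): 32, 44, 44, 47, 79, 86, 92, 92
The 2 values of 44 share dense rank 2.
The 2 values of 92 share dense rank 6.
Remaining distinct values take the next consecutive integers.
N has value 44 units → rank 2.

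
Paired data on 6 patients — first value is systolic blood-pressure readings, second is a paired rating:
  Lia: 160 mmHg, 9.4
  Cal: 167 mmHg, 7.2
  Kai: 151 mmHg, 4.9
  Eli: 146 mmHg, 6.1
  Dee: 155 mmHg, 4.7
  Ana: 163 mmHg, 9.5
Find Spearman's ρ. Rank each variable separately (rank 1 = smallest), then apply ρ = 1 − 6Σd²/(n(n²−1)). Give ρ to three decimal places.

0.600

Ranks of variable 1: 4, 6, 2, 1, 3, 5
Ranks of variable 2: 5, 4, 2, 3, 1, 6
d = r₁ − r₂: -1, 2, 0, -2, 2, -1
d²: 1, 4, 0, 4, 4, 1; Σd² = 14
ρ = 1 − 6·14/(6·35) = 1 − 84/210 = 0.600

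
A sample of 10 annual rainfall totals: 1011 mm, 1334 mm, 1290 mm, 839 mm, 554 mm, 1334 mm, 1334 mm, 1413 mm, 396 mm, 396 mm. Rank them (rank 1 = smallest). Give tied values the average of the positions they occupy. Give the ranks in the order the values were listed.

Sorted (ascending): 396, 396, 554, 839, 1011, 1290, 1334, 1334, 1334, 1413
The 2 values of 396 occupy positions 1–2 → average rank (1+2)/2 = 1.5.
The 3 values of 1334 occupy positions 7–9 → average rank 8.

5, 8, 6, 4, 3, 8, 8, 10, 1.5, 1.5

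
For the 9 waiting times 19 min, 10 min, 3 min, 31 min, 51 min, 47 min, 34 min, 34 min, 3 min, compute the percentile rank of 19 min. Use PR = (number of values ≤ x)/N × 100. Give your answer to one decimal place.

N = 9.
Strictly below 19: 3. Equal to 19: 1.
PR = 4/9 × 100 = 44.4

44.4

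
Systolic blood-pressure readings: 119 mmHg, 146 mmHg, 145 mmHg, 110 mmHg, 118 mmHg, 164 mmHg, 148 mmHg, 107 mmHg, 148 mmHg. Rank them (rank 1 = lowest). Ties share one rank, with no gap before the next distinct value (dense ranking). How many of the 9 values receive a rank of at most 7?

Sorted (ascending): 107, 110, 118, 119, 145, 146, 148, 148, 164
The 2 values of 148 share dense rank 7.
Remaining distinct values take the next consecutive integers.
Ranks ≤ 7: {1, 2, 3, 4, 5, 6, 7, 7} → 8 values.

8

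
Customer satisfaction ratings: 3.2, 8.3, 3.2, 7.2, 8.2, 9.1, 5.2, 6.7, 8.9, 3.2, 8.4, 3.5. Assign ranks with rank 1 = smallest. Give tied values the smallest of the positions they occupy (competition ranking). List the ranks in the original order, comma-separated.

1, 9, 1, 7, 8, 12, 5, 6, 11, 1, 10, 4

Sorted (ascending): 3.2, 3.2, 3.2, 3.5, 5.2, 6.7, 7.2, 8.2, 8.3, 8.4, 8.9, 9.1
The 3 values of 3.2 occupy positions 1–3 → each gets rank 1.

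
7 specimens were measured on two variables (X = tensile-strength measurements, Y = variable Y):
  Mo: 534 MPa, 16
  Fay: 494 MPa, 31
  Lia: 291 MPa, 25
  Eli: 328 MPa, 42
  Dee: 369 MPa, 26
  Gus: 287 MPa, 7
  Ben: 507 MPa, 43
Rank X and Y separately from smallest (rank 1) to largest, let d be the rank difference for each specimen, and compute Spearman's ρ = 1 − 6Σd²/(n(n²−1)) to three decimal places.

0.357

Ranks of variable 1: 7, 5, 2, 3, 4, 1, 6
Ranks of variable 2: 2, 5, 3, 6, 4, 1, 7
d = r₁ − r₂: 5, 0, -1, -3, 0, 0, -1
d²: 25, 0, 1, 9, 0, 0, 1; Σd² = 36
ρ = 1 − 6·36/(7·48) = 1 − 216/336 = 0.357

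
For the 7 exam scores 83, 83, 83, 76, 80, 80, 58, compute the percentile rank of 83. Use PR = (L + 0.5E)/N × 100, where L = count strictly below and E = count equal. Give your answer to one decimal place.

78.6

N = 7.
Strictly below 83: 4. Equal to 83: 3.
PR = (4 + 0.5·3)/7 × 100 = 78.6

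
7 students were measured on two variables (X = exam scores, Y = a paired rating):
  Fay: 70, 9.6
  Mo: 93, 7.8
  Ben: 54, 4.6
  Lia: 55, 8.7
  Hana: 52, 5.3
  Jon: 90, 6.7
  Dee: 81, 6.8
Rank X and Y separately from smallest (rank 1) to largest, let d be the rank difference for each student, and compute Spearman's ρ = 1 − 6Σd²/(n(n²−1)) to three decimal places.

Ranks of variable 1: 4, 7, 2, 3, 1, 6, 5
Ranks of variable 2: 7, 5, 1, 6, 2, 3, 4
d = r₁ − r₂: -3, 2, 1, -3, -1, 3, 1
d²: 9, 4, 1, 9, 1, 9, 1; Σd² = 34
ρ = 1 − 6·34/(7·48) = 1 − 204/336 = 0.393

0.393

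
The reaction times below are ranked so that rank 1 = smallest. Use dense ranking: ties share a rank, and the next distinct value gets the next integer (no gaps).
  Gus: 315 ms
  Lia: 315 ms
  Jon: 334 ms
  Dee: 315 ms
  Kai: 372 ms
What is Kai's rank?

Sorted (ascending): 315, 315, 315, 334, 372
The 3 values of 315 share dense rank 1.
Remaining distinct values take the next consecutive integers.
Kai has value 372 ms → rank 3.

3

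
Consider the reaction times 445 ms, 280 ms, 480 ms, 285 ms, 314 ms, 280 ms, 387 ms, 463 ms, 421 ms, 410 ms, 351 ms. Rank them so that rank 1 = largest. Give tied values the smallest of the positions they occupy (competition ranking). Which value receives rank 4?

421

Sorted (descending): 480, 463, 445, 421, 410, 387, 351, 314, 285, 280, 280
The 2 values of 280 occupy positions 10–11 → each gets rank 10.
Rank 4 → value 421.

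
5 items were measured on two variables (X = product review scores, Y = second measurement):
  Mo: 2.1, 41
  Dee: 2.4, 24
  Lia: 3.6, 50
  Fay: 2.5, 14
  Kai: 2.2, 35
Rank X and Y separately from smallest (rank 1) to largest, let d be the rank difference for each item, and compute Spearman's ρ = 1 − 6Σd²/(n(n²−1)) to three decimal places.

Ranks of variable 1: 1, 3, 5, 4, 2
Ranks of variable 2: 4, 2, 5, 1, 3
d = r₁ − r₂: -3, 1, 0, 3, -1
d²: 9, 1, 0, 9, 1; Σd² = 20
ρ = 1 − 6·20/(5·24) = 1 − 120/120 = 0.000

0.000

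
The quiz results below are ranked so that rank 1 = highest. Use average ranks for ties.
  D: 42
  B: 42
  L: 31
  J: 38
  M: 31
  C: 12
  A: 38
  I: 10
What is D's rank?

Sorted (descending): 42, 42, 38, 38, 31, 31, 12, 10
The 2 values of 42 occupy positions 1–2 → average rank (1+2)/2 = 1.5.
The 2 values of 38 occupy positions 3–4 → average rank (3+4)/2 = 3.5.
The 2 values of 31 occupy positions 5–6 → average rank (5+6)/2 = 5.5.
D has value 42 → rank 1.5.

1.5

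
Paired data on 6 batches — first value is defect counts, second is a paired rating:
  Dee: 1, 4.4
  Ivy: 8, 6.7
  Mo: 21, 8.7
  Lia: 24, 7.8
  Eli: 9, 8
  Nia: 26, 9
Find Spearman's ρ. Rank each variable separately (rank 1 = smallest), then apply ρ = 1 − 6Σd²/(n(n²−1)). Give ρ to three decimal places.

Ranks of variable 1: 1, 2, 4, 5, 3, 6
Ranks of variable 2: 1, 2, 5, 3, 4, 6
d = r₁ − r₂: 0, 0, -1, 2, -1, 0
d²: 0, 0, 1, 4, 1, 0; Σd² = 6
ρ = 1 − 6·6/(6·35) = 1 − 36/210 = 0.829

0.829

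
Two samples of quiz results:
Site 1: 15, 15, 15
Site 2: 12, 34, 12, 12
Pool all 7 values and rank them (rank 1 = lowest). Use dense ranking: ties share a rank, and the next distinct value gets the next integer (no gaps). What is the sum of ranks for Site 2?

6

Sorted (ascending): 12, 12, 12, 15, 15, 15, 34
The 3 values of 12 share dense rank 1.
The 3 values of 15 share dense rank 2.
Remaining distinct values take the next consecutive integers.
Site 2 values → pooled ranks: 12→1, 34→3, 12→1, 12→1
Rank sum = 1 + 3 + 1 + 1 = 6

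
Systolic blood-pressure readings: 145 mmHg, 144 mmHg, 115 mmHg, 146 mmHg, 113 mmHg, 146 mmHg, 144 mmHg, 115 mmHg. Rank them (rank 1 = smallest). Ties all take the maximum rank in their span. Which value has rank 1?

113

Sorted (ascending): 113, 115, 115, 144, 144, 145, 146, 146
The 2 values of 115 occupy positions 2–3 → each gets rank 3.
The 2 values of 144 occupy positions 4–5 → each gets rank 5.
The 2 values of 146 occupy positions 7–8 → each gets rank 8.
Rank 1 → value 113.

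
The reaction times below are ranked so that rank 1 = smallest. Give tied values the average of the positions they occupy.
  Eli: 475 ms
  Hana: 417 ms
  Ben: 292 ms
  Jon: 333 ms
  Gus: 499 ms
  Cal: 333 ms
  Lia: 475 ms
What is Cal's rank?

2.5

Sorted (ascending): 292, 333, 333, 417, 475, 475, 499
The 2 values of 333 occupy positions 2–3 → average rank (2+3)/2 = 2.5.
The 2 values of 475 occupy positions 5–6 → average rank (5+6)/2 = 5.5.
Cal has value 333 ms → rank 2.5.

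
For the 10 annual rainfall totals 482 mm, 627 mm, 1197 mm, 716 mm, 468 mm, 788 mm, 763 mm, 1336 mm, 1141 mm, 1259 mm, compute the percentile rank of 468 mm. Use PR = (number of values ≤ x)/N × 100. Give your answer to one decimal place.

10.0

N = 10.
Strictly below 468: 0. Equal to 468: 1.
PR = 1/10 × 100 = 10.0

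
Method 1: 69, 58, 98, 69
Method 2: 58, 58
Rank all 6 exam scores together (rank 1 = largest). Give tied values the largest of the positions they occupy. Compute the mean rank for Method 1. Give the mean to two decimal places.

3.25

Sorted (descending): 98, 69, 69, 58, 58, 58
The 2 values of 69 occupy positions 2–3 → each gets rank 3.
The 3 values of 58 occupy positions 4–6 → each gets rank 6.
Method 1 values → pooled ranks: 69→3, 58→6, 98→1, 69→3
Mean rank = (3 + 6 + 1 + 3) / 4 = 3.25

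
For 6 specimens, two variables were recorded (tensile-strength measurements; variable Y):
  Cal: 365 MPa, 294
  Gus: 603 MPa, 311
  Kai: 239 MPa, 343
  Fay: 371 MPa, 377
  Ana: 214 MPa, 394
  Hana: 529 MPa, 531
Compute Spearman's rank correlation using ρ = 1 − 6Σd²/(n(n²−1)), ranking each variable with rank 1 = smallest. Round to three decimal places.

Ranks of variable 1: 3, 6, 2, 4, 1, 5
Ranks of variable 2: 1, 2, 3, 4, 5, 6
d = r₁ − r₂: 2, 4, -1, 0, -4, -1
d²: 4, 16, 1, 0, 16, 1; Σd² = 38
ρ = 1 − 6·38/(6·35) = 1 − 228/210 = -0.086

-0.086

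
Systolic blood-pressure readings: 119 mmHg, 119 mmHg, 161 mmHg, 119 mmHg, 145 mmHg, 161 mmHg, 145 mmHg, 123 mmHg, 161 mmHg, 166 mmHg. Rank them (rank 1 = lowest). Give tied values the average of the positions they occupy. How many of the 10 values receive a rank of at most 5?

Sorted (ascending): 119, 119, 119, 123, 145, 145, 161, 161, 161, 166
The 3 values of 119 occupy positions 1–3 → average rank 2.
The 2 values of 145 occupy positions 5–6 → average rank (5+6)/2 = 5.5.
The 3 values of 161 occupy positions 7–9 → average rank 8.
Ranks ≤ 5: {2, 2, 2, 4} → 4 values.

4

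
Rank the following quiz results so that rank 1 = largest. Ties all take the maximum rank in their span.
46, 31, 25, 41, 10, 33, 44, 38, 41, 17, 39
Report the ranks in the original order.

1, 8, 9, 4, 11, 7, 2, 6, 4, 10, 5

Sorted (descending): 46, 44, 41, 41, 39, 38, 33, 31, 25, 17, 10
The 2 values of 41 occupy positions 3–4 → each gets rank 4.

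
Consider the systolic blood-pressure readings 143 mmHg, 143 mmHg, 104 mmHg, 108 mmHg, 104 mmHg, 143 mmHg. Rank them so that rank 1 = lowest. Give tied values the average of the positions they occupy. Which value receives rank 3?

108

Sorted (ascending): 104, 104, 108, 143, 143, 143
The 2 values of 104 occupy positions 1–2 → average rank (1+2)/2 = 1.5.
The 3 values of 143 occupy positions 4–6 → average rank 5.
Rank 3 → value 108.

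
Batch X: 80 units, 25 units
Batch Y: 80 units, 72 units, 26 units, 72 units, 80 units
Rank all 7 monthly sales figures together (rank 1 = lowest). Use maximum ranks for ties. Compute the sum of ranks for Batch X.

Sorted (ascending): 25, 26, 72, 72, 80, 80, 80
The 2 values of 72 occupy positions 3–4 → each gets rank 4.
The 3 values of 80 occupy positions 5–7 → each gets rank 7.
Batch X values → pooled ranks: 80→7, 25→1
Rank sum = 7 + 1 = 8

8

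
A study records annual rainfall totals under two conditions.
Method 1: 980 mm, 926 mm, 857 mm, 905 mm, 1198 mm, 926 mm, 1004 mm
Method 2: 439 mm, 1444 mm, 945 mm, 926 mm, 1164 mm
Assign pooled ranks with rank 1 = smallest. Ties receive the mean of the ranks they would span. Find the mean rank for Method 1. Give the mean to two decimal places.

Sorted (ascending): 439, 857, 905, 926, 926, 926, 945, 980, 1004, 1164, 1198, 1444
The 3 values of 926 occupy positions 4–6 → average rank 5.
Method 1 values → pooled ranks: 980→8, 926→5, 857→2, 905→3, 1198→11, 926→5, 1004→9
Mean rank = (8 + 5 + 2 + 3 + 11 + 5 + 9) / 7 = 6.14

6.14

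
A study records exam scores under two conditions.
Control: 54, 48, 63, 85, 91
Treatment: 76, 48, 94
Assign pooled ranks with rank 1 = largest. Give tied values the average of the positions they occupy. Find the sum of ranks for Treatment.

12.5

Sorted (descending): 94, 91, 85, 76, 63, 54, 48, 48
The 2 values of 48 occupy positions 7–8 → average rank (7+8)/2 = 7.5.
Treatment values → pooled ranks: 76→4, 48→7.5, 94→1
Rank sum = 4 + 7.5 + 1 = 12.5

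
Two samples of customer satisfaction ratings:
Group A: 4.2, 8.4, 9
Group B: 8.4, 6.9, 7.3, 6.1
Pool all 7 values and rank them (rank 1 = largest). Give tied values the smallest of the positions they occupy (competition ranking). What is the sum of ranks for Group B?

17

Sorted (descending): 9, 8.4, 8.4, 7.3, 6.9, 6.1, 4.2
The 2 values of 8.4 occupy positions 2–3 → each gets rank 2.
Group B values → pooled ranks: 8.4→2, 6.9→5, 7.3→4, 6.1→6
Rank sum = 2 + 5 + 4 + 6 = 17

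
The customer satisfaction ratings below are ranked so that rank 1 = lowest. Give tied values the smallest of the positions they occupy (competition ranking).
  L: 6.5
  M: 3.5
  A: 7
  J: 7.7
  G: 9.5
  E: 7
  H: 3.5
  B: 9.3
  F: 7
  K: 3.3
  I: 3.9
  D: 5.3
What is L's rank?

Sorted (ascending): 3.3, 3.5, 3.5, 3.9, 5.3, 6.5, 7, 7, 7, 7.7, 9.3, 9.5
The 2 values of 3.5 occupy positions 2–3 → each gets rank 2.
The 3 values of 7 occupy positions 7–9 → each gets rank 7.
L has value 6.5 → rank 6.

6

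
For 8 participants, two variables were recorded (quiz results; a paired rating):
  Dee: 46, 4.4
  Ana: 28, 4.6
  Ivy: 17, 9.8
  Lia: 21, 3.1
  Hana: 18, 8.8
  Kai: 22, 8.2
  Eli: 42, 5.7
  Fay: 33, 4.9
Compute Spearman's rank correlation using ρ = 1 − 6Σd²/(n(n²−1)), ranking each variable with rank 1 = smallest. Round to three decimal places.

Ranks of variable 1: 8, 5, 1, 3, 2, 4, 7, 6
Ranks of variable 2: 2, 3, 8, 1, 7, 6, 5, 4
d = r₁ − r₂: 6, 2, -7, 2, -5, -2, 2, 2
d²: 36, 4, 49, 4, 25, 4, 4, 4; Σd² = 130
ρ = 1 − 6·130/(8·63) = 1 − 780/504 = -0.548

-0.548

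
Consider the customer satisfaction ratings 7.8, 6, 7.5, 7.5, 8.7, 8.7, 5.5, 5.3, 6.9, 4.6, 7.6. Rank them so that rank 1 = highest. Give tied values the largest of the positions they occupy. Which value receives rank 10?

Sorted (descending): 8.7, 8.7, 7.8, 7.6, 7.5, 7.5, 6.9, 6, 5.5, 5.3, 4.6
The 2 values of 8.7 occupy positions 1–2 → each gets rank 2.
The 2 values of 7.5 occupy positions 5–6 → each gets rank 6.
Rank 10 → value 5.3.

5.3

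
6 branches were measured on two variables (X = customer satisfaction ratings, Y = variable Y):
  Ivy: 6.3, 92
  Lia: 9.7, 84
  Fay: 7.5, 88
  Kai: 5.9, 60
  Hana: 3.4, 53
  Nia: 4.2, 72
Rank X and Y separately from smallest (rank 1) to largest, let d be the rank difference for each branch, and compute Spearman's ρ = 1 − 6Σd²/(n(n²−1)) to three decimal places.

Ranks of variable 1: 4, 6, 5, 3, 1, 2
Ranks of variable 2: 6, 4, 5, 2, 1, 3
d = r₁ − r₂: -2, 2, 0, 1, 0, -1
d²: 4, 4, 0, 1, 0, 1; Σd² = 10
ρ = 1 − 6·10/(6·35) = 1 − 60/210 = 0.714

0.714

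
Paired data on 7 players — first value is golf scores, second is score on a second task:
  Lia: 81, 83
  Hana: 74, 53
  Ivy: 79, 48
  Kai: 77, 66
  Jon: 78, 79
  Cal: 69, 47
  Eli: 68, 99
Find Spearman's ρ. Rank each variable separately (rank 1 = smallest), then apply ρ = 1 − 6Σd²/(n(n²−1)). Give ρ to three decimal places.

0.036

Ranks of variable 1: 7, 3, 6, 4, 5, 2, 1
Ranks of variable 2: 6, 3, 2, 4, 5, 1, 7
d = r₁ − r₂: 1, 0, 4, 0, 0, 1, -6
d²: 1, 0, 16, 0, 0, 1, 36; Σd² = 54
ρ = 1 − 6·54/(7·48) = 1 − 324/336 = 0.036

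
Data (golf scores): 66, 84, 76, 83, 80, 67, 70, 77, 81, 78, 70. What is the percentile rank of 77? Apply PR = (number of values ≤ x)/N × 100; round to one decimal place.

54.5

N = 11.
Strictly below 77: 5. Equal to 77: 1.
PR = 6/11 × 100 = 54.5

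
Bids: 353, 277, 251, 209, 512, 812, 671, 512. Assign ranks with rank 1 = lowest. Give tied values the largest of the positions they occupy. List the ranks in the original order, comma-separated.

Sorted (ascending): 209, 251, 277, 353, 512, 512, 671, 812
The 2 values of 512 occupy positions 5–6 → each gets rank 6.

4, 3, 2, 1, 6, 8, 7, 6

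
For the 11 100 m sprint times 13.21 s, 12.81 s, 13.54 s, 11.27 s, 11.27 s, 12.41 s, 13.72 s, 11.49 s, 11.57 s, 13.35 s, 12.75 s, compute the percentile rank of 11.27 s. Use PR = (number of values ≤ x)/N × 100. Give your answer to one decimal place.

18.2

N = 11.
Strictly below 11.27: 0. Equal to 11.27: 2.
PR = 2/11 × 100 = 18.2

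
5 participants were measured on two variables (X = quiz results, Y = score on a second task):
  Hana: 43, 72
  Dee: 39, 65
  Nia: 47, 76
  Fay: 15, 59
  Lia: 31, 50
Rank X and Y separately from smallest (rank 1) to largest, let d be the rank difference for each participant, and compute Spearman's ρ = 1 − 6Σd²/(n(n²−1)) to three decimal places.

0.900

Ranks of variable 1: 4, 3, 5, 1, 2
Ranks of variable 2: 4, 3, 5, 2, 1
d = r₁ − r₂: 0, 0, 0, -1, 1
d²: 0, 0, 0, 1, 1; Σd² = 2
ρ = 1 − 6·2/(5·24) = 1 − 12/120 = 0.900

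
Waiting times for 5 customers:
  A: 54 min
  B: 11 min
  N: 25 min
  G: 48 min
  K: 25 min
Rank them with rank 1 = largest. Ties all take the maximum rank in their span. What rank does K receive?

4

Sorted (descending): 54, 48, 25, 25, 11
The 2 values of 25 occupy positions 3–4 → each gets rank 4.
K has value 25 min → rank 4.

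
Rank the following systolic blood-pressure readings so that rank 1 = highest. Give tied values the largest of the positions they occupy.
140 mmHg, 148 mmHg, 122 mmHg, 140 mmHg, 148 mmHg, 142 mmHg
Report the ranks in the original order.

5, 2, 6, 5, 2, 3

Sorted (descending): 148, 148, 142, 140, 140, 122
The 2 values of 148 occupy positions 1–2 → each gets rank 2.
The 2 values of 140 occupy positions 4–5 → each gets rank 5.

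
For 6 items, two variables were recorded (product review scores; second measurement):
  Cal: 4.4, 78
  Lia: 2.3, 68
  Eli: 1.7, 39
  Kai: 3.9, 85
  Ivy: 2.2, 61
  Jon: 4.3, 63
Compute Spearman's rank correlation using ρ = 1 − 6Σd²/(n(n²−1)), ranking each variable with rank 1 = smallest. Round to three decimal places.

0.714

Ranks of variable 1: 6, 3, 1, 4, 2, 5
Ranks of variable 2: 5, 4, 1, 6, 2, 3
d = r₁ − r₂: 1, -1, 0, -2, 0, 2
d²: 1, 1, 0, 4, 0, 4; Σd² = 10
ρ = 1 − 6·10/(6·35) = 1 − 60/210 = 0.714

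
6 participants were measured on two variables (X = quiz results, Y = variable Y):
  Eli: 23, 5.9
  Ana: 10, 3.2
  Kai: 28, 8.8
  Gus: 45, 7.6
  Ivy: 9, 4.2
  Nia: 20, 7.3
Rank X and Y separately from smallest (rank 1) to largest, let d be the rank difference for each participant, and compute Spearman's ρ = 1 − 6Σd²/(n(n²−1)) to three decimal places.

0.829

Ranks of variable 1: 4, 2, 5, 6, 1, 3
Ranks of variable 2: 3, 1, 6, 5, 2, 4
d = r₁ − r₂: 1, 1, -1, 1, -1, -1
d²: 1, 1, 1, 1, 1, 1; Σd² = 6
ρ = 1 − 6·6/(6·35) = 1 − 36/210 = 0.829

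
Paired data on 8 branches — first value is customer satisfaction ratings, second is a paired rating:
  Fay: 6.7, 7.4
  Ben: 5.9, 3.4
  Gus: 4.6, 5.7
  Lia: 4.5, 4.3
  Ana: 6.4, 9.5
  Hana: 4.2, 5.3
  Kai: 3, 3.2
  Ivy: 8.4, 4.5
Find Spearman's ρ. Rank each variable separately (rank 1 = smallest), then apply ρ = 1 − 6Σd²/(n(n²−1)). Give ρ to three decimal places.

0.500

Ranks of variable 1: 7, 5, 4, 3, 6, 2, 1, 8
Ranks of variable 2: 7, 2, 6, 3, 8, 5, 1, 4
d = r₁ − r₂: 0, 3, -2, 0, -2, -3, 0, 4
d²: 0, 9, 4, 0, 4, 9, 0, 16; Σd² = 42
ρ = 1 − 6·42/(8·63) = 1 − 252/504 = 0.500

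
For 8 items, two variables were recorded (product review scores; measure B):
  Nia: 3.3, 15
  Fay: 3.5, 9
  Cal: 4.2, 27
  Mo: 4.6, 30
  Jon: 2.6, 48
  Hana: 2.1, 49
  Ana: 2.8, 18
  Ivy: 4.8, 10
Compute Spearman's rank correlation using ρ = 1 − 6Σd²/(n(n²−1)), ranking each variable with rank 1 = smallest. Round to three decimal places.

Ranks of variable 1: 4, 5, 6, 7, 2, 1, 3, 8
Ranks of variable 2: 3, 1, 5, 6, 7, 8, 4, 2
d = r₁ − r₂: 1, 4, 1, 1, -5, -7, -1, 6
d²: 1, 16, 1, 1, 25, 49, 1, 36; Σd² = 130
ρ = 1 − 6·130/(8·63) = 1 − 780/504 = -0.548

-0.548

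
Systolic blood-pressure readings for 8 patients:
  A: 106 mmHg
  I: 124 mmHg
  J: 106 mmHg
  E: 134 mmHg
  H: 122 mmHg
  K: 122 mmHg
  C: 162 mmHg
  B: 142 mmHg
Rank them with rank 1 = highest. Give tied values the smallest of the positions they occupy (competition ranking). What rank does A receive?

7

Sorted (descending): 162, 142, 134, 124, 122, 122, 106, 106
The 2 values of 122 occupy positions 5–6 → each gets rank 5.
The 2 values of 106 occupy positions 7–8 → each gets rank 7.
A has value 106 mmHg → rank 7.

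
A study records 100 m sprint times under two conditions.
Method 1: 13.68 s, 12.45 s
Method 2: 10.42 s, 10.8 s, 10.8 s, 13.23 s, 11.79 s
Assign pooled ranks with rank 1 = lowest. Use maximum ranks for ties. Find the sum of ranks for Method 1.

12

Sorted (ascending): 10.42, 10.8, 10.8, 11.79, 12.45, 13.23, 13.68
The 2 values of 10.8 occupy positions 2–3 → each gets rank 3.
Method 1 values → pooled ranks: 13.68→7, 12.45→5
Rank sum = 7 + 5 = 12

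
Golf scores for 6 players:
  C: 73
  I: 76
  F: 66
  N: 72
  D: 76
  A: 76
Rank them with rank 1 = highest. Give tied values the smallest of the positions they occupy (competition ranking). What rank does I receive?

Sorted (descending): 76, 76, 76, 73, 72, 66
The 3 values of 76 occupy positions 1–3 → each gets rank 1.
I has value 76 → rank 1.

1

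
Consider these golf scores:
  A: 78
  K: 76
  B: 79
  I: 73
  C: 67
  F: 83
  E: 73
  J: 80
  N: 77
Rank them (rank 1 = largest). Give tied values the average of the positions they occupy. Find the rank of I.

7.5

Sorted (descending): 83, 80, 79, 78, 77, 76, 73, 73, 67
The 2 values of 73 occupy positions 7–8 → average rank (7+8)/2 = 7.5.
I has value 73 → rank 7.5.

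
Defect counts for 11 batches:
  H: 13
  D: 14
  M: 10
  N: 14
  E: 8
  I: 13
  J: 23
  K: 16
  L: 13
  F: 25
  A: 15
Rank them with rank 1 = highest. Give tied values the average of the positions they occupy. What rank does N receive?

5.5

Sorted (descending): 25, 23, 16, 15, 14, 14, 13, 13, 13, 10, 8
The 2 values of 14 occupy positions 5–6 → average rank (5+6)/2 = 5.5.
The 3 values of 13 occupy positions 7–9 → average rank 8.
N has value 14 → rank 5.5.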